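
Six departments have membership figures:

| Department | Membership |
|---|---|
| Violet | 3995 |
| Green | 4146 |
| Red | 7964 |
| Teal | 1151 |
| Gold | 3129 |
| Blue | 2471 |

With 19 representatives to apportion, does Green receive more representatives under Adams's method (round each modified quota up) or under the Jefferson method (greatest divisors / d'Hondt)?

Adams: Violet 3, Green 4, Red 6, Teal 1, Gold 3, Blue 2.
Jefferson: Violet 3, Green 3, Red 7, Teal 1, Gold 3, Blue 2.
Green gets 4 under Adams and 3 under Jefferson.

Adams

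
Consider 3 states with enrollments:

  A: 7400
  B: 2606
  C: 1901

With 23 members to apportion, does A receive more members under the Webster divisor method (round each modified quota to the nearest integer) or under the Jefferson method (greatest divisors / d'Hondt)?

Jefferson

Webster: A 14, B 5, C 4.
Jefferson: A 15, B 5, C 3.
A gets 14 under Webster and 15 under Jefferson.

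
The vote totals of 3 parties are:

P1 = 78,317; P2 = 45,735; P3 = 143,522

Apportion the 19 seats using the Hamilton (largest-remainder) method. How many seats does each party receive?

P1=6, P2=3, P3=10

Standard divisor: 267574 ÷ 19 ≈ 14082.842.
Standard quotas: P1 5.5612, P2 3.2476, P3 10.1913.
Lower quotas: P1 5, P2 3, P3 10 (sum 18, leaving 1 seat).
Remainders in descending order: P1 0.5612, P2 0.2476, P3 0.1913.
The surplus seat goes to P1.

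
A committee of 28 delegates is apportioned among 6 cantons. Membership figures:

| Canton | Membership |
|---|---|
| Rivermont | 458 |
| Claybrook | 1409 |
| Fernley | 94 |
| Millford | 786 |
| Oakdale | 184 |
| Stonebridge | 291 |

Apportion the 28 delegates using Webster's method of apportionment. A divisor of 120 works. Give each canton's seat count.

Rivermont 4; Claybrook 12; Fernley 1; Millford 7; Oakdale 2; Stonebridge 2

With modified divisor 120: modified quotas Rivermont 3.817, Claybrook 11.742, Fernley 0.783, Millford 6.550, Oakdale 1.533, Stonebridge 2.425.
Rounding to the nearest integer: Rivermont 4, Claybrook 12, Fernley 1, Millford 7, Oakdale 2, Stonebridge 2 (total 28).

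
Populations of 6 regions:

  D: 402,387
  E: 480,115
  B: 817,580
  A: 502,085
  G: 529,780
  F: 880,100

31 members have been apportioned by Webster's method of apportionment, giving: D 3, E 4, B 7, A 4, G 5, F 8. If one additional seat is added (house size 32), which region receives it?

D

Priority for the next seat is population ÷ (current seats + 0.5).
Priorities: D 114967.714, E 106692.222, B 109010.667, A 111574.444, G 96323.636, F 103541.176.
Highest priority: D.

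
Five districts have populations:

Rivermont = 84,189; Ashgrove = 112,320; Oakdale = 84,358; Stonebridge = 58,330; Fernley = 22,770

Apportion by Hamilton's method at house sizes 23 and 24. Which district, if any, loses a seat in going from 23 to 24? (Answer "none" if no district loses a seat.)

At 23 seats: Rivermont 5, Ashgrove 7, Oakdale 5, Stonebridge 4, Fernley 2.
At 24 seats: Rivermont 6, Ashgrove 7, Oakdale 6, Stonebridge 4, Fernley 1.
Fernley drops from 2 to 1.

Fernley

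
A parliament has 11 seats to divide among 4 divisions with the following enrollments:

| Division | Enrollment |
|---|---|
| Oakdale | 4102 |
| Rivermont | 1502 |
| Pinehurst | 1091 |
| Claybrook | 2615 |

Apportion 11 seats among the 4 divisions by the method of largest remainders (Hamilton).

Oakdale 5; Rivermont 2; Pinehurst 1; Claybrook 3

Standard divisor: 9310 ÷ 11 ≈ 846.364.
Standard quotas: Oakdale 4.847, Rivermont 1.775, Pinehurst 1.289, Claybrook 3.090.
Lower quotas: Oakdale 4, Rivermont 1, Pinehurst 1, Claybrook 3 (sum 9, leaving 2 seats).
Remainders in descending order: Oakdale 0.847, Rivermont 0.775, Pinehurst 0.289, Claybrook 0.090.
The surplus seats go to Oakdale, Rivermont.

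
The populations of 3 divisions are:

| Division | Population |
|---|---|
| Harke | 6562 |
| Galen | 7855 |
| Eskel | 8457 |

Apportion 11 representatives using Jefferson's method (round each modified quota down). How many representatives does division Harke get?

Standard divisor 22874/11 ≈ 2079.455; standard quotas: Harke 3.156, Galen 3.777, Eskel 4.067.
Rounding down gives 3, 3, 4 = 10 seats, so the divisor must be adjusted.
With modified divisor 1800: modified quotas Harke 3.646, Galen 4.364, Eskel 4.698.
Rounding down: Harke 3, Galen 4, Eskel 4 (total 11).
Harke receives 3.

3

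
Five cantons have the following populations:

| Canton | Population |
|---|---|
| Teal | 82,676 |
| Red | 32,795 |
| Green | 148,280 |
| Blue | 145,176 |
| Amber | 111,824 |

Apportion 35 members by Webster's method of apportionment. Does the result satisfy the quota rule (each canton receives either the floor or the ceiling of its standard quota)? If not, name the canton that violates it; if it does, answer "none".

Standard quotas: Teal 5.557, Red 2.204, Green 9.966, Blue 9.757, Amber 7.516.
Webster allocation: Teal 6, Red 2, Green 10, Blue 10, Amber 7.
Every allocation lies between the lower and upper quota.

none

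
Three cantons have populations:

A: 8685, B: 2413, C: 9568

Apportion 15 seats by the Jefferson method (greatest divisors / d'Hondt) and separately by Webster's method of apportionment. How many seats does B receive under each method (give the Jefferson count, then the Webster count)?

Jefferson: A 7, B 1, C 7.
Webster: A 6, B 2, C 7.
B gets 1 under Jefferson and 2 under Webster.

1 and 2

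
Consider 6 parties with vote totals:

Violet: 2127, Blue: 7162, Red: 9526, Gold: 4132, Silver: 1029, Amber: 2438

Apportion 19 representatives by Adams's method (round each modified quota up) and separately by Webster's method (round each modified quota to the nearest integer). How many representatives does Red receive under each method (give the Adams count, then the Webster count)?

6 and 7

Adams: Violet 2, Blue 5, Red 6, Gold 3, Silver 1, Amber 2.
Webster: Violet 1, Blue 5, Red 7, Gold 3, Silver 1, Amber 2.
Red gets 6 under Adams and 7 under Webster.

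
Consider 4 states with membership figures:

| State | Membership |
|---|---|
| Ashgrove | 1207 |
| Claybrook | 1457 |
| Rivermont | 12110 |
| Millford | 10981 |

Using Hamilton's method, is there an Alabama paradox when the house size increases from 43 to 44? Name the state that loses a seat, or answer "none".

At 43 seats: Ashgrove 2, Claybrook 3, Rivermont 20, Millford 18.
At 44 seats: Ashgrove 2, Claybrook 2, Rivermont 21, Millford 19.
Claybrook drops from 3 to 2.

Claybrook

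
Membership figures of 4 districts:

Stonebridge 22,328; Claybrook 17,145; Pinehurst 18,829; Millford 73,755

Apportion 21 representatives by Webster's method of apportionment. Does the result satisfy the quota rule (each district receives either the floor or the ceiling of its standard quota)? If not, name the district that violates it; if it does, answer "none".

Standard quotas: Stonebridge 3.551, Claybrook 2.726, Pinehurst 2.994, Millford 11.729.
Webster allocation: Stonebridge 3, Claybrook 3, Pinehurst 3, Millford 12.
Every allocation lies between the lower and upper quota.

none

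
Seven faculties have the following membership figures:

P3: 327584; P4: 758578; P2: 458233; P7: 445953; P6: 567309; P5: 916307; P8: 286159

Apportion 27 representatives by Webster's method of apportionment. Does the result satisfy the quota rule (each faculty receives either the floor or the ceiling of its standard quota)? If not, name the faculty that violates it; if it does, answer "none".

none

Standard quotas: P3 2.352, P4 5.447, P2 3.290, P7 3.202, P6 4.074, P5 6.580, P8 2.055.
Webster allocation: P3 2, P4 6, P2 3, P7 3, P6 4, P5 7, P8 2.
Every allocation lies between the lower and upper quota.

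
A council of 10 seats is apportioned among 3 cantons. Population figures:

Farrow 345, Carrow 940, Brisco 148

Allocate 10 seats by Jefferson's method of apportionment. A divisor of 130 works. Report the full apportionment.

With modified divisor 130: modified quotas Farrow 2.654, Carrow 7.231, Brisco 1.138.
Rounding down: Farrow 2, Carrow 7, Brisco 1 (total 10).

Farrow=2; Carrow=7; Brisco=1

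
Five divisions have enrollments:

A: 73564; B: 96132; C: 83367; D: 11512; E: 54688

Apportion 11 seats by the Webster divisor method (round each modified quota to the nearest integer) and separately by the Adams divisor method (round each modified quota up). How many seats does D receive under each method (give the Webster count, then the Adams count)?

0 and 1

Webster: A 3, B 3, C 3, D 0, E 2.
Adams: A 2, B 3, C 3, D 1, E 2.
D gets 0 under Webster and 1 under Adams.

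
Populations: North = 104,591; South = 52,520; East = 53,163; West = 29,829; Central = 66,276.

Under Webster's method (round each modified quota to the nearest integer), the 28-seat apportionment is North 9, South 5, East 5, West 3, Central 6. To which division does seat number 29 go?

North

Priority for the next seat is population ÷ (current seats + 0.5).
Priorities: North 11009.579, South 9549.091, East 9666.000, West 8522.571, Central 10196.308.
Highest priority: North.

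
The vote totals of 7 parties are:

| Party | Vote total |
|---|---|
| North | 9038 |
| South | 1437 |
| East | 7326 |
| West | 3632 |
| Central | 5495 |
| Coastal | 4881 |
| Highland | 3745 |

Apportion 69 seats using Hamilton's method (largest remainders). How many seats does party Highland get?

7

Total 35554; standard divisor 35554/69 ≈ 515.275.
Standard quotas: North 17.5401, South 2.7888, East 14.2176, West 7.0487, Central 10.6642, Coastal 9.4726, Highland 7.2680.
Lower quotas: North 17, South 2, East 14, West 7, Central 10, Coastal 9, Highland 7 (sum 66, leaving 3 seats).
Remainders in descending order: South 0.7888, Central 0.6642, North 0.5401, Coastal 0.4726, Highland 0.2680, East 0.2176, West 0.0487.
Largest remainders: South, Central, North receive the extra seats.
Highland receives 7.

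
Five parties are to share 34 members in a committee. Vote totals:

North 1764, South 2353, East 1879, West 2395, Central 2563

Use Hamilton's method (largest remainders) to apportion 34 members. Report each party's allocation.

Total 10954; standard divisor 10954/34 ≈ 322.176.
Standard quotas: North 5.475, South 7.303, East 5.832, West 7.434, Central 7.955.
Lower quotas: North 5, South 7, East 5, West 7, Central 7 (sum 31, leaving 3 seats).
Remainders in descending order: Central 0.955, East 0.832, North 0.475, West 0.434, South 0.303.
Largest remainders: Central, East, North receive the extra seats.

North 6; South 7; East 6; West 7; Central 8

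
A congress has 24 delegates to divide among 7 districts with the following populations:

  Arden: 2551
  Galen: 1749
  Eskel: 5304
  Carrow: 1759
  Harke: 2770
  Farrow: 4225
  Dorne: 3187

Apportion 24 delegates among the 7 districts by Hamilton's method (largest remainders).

Arden 3, Galen 2, Eskel 6, Carrow 2, Harke 3, Farrow 5, Dorne 3

The standard divisor is 21545/24 ≈ 897.708.
Standard quotas: Arden 2.8417, Galen 1.9483, Eskel 5.9084, Carrow 1.9594, Harke 3.0856, Farrow 4.7064, Dorne 3.5502.
Lower quotas: Arden 2, Galen 1, Eskel 5, Carrow 1, Harke 3, Farrow 4, Dorne 3 (sum 19, leaving 5 seats).
Remainders in descending order: Carrow 0.9594, Galen 0.9483, Eskel 0.9084, Arden 0.8417, Farrow 0.7064, Dorne 0.5502, Harke 0.0856.
The surplus seats go to Carrow, Galen, Eskel, Arden, Farrow.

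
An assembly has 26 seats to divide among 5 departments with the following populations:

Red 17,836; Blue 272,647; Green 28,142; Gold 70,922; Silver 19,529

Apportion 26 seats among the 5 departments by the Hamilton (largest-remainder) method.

Red 1; Blue 17; Green 2; Gold 5; Silver 1

The standard divisor is 409076/26 ≈ 15733.692.
Standard quotas: Red 1.1336, Blue 17.3289, Green 1.7886, Gold 4.5077, Silver 1.2412.
Lower quotas: Red 1, Blue 17, Green 1, Gold 4, Silver 1 (sum 24, leaving 2 seats).
Remainders in descending order: Green 0.7886, Gold 0.5077, Blue 0.3289, Silver 0.2412, Red 0.1336.
Largest remainders: Green, Gold receive the extra seats.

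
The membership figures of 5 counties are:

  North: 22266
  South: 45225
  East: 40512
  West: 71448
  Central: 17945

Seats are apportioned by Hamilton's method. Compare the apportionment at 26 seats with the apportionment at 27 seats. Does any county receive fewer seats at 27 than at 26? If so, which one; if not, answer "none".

none

At 26 seats: North 3, South 6, East 5, West 10, Central 2.
At 27 seats: North 3, South 6, East 6, West 10, Central 2.
No county's allocation decreased.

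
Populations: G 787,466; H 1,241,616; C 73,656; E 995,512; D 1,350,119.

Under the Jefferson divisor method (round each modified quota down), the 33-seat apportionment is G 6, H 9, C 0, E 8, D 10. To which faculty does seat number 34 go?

H

Priority for the next seat is population ÷ (current seats + 1).
Priorities: G 112495.143, H 124161.600, C 73656.000, E 110612.444, D 122738.091.
Highest priority: H.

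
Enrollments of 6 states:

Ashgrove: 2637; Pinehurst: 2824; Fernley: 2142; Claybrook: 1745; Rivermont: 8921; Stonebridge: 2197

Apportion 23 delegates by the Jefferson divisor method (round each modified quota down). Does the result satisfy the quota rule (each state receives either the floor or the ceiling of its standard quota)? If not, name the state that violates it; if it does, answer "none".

Standard quotas: Ashgrove 2.964, Pinehurst 3.174, Fernley 2.407, Claybrook 1.961, Rivermont 10.026, Stonebridge 2.469.
Jefferson allocation: Ashgrove 3, Pinehurst 3, Fernley 2, Claybrook 2, Rivermont 11, Stonebridge 2.
Every allocation lies between the lower and upper quota.

none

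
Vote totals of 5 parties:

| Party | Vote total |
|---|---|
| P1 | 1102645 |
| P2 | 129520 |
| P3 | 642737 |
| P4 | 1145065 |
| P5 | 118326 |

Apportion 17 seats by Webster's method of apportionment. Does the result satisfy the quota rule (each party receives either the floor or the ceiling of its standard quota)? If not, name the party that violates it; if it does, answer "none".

Standard quotas: P1 5.973, P2 0.702, P3 3.482, P4 6.203, P5 0.641.
Webster allocation: P1 6, P2 1, P3 3, P4 6, P5 1.
Every allocation lies between the lower and upper quota.

none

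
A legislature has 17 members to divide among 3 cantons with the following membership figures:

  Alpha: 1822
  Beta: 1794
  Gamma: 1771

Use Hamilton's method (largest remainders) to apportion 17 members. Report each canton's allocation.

The standard divisor is 5387/17 ≈ 316.882.
Standard quotas: Alpha 5.750, Beta 5.661, Gamma 5.589.
Lower quotas: Alpha 5, Beta 5, Gamma 5 (sum 15, leaving 2 seats).
Remainders in descending order: Alpha 0.750, Beta 0.661, Gamma 0.589.
Largest remainders: Alpha, Beta receive the extra seats.

Alpha 6, Beta 6, Gamma 5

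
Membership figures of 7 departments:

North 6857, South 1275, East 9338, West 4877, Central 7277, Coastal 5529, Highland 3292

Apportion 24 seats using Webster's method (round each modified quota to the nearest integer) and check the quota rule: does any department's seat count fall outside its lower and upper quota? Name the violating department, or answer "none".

Standard quotas: North 4.281, South 0.796, East 5.829, West 3.045, Central 4.543, Coastal 3.452, Highland 2.055.
Webster allocation: North 4, South 1, East 6, West 3, Central 5, Coastal 3, Highland 2.
Every allocation lies between the lower and upper quota.

none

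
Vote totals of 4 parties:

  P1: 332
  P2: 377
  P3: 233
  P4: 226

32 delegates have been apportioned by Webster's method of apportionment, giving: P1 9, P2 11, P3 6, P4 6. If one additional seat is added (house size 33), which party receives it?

P3

Priority for the next seat is population ÷ (current seats + 0.5).
Priorities: P1 34.947, P2 32.783, P3 35.846, P4 34.769.
Highest priority: P3.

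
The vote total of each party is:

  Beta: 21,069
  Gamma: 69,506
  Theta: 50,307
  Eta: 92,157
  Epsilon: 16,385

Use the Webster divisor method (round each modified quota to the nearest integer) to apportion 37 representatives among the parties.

Standard divisor 249424/37 ≈ 6741.189; standard quotas: Beta 3.125, Gamma 10.311, Theta 7.463, Eta 13.671, Epsilon 2.431.
Rounding to the nearest integer gives 3, 10, 7, 14, 2 = 36 seats, so the divisor must be adjusted.
With modified divisor 6660: modified quotas Beta 3.164, Gamma 10.436, Theta 7.554, Eta 13.837, Epsilon 2.460.
Rounding to the nearest integer: Beta 3, Gamma 10, Theta 8, Eta 14, Epsilon 2 (total 37).

Beta 3; Gamma 10; Theta 8; Eta 14; Epsilon 2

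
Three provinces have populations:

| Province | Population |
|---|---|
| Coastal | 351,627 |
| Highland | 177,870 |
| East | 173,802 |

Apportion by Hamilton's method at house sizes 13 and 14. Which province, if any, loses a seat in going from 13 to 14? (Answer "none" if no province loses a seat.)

At 13 seats: Coastal 7, Highland 3, East 3.
At 14 seats: Coastal 7, Highland 4, East 3.
No province's allocation decreased.

none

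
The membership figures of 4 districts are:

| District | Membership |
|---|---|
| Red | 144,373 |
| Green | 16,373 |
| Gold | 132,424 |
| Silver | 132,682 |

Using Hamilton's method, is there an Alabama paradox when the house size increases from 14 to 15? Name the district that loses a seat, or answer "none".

Green

At 14 seats: Red 5, Green 1, Gold 4, Silver 4.
At 15 seats: Red 5, Green 0, Gold 5, Silver 5.
Green drops from 1 to 0.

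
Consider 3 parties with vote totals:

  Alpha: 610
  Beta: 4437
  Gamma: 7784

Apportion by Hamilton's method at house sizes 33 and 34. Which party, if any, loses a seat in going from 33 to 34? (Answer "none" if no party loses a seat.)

At 33 seats: Alpha 2, Beta 11, Gamma 20.
At 34 seats: Alpha 1, Beta 12, Gamma 21.
Alpha drops from 2 to 1.

Alpha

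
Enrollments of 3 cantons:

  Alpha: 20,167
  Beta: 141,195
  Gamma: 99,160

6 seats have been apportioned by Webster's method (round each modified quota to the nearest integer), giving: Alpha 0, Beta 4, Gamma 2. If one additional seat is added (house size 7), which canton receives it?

Alpha

Priority for the next seat is population ÷ (current seats + 0.5).
Priorities: Alpha 40334.000, Beta 31376.667, Gamma 39664.000.
Highest priority: Alpha.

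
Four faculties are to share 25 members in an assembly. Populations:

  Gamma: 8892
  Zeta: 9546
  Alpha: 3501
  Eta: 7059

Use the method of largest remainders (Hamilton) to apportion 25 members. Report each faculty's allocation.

Gamma 8; Zeta 8; Alpha 3; Eta 6

Total 28998; standard divisor 28998/25 ≈ 1159.92.
Standard quotas: Gamma 7.6660, Zeta 8.2299, Alpha 3.0183, Eta 6.0858.
Lower quotas: Gamma 7, Zeta 8, Alpha 3, Eta 6 (sum 24, leaving 1 seat).
Remainders in descending order: Gamma 0.6660, Zeta 0.2299, Eta 0.0858, Alpha 0.0183.
The surplus seat goes to Gamma.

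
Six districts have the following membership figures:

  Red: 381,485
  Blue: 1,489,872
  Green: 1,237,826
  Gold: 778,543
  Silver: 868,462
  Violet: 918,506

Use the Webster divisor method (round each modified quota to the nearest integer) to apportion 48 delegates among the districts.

Red: 3, Blue: 13, Green: 10, Gold: 7, Silver: 7, Violet: 8

Standard divisor 5674694/48 ≈ 118222.792; standard quotas: Red 3.227, Blue 12.602, Green 10.470, Gold 6.585, Silver 7.346, Violet 7.769.
Rounding to the nearest integer gives Red 3, Blue 13, Green 10, Gold 7, Silver 7, Violet 8 — total 48, matching the house size, so no adjustment is needed.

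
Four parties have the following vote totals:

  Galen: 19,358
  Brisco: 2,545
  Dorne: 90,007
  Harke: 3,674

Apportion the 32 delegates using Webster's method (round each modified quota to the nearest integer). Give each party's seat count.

Galen 5, Brisco 1, Dorne 25, Harke 1

Standard divisor 115584/32 ≈ 3612; standard quotas: Galen 5.359, Brisco 0.705, Dorne 24.919, Harke 1.017.
Rounding to the nearest integer gives Galen 5, Brisco 1, Dorne 25, Harke 1 — total 32, matching the house size, so no adjustment is needed.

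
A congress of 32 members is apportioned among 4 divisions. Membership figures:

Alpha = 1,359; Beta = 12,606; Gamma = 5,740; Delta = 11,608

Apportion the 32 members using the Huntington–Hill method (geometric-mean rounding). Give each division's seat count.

Alpha 1; Beta 13; Gamma 6; Delta 12

With divisor 985: modified quotas Alpha 1.380, Beta 12.798, Gamma 5.827, Delta 11.785.
Geometric-mean thresholds: Alpha √(1·2)=1.414, Beta √(12·13)=12.490, Gamma √(5·6)=5.477, Delta √(11·12)=11.489.
Each quota rounded against its threshold gives Alpha 1, Beta 13, Gamma 6, Delta 12 (total 32).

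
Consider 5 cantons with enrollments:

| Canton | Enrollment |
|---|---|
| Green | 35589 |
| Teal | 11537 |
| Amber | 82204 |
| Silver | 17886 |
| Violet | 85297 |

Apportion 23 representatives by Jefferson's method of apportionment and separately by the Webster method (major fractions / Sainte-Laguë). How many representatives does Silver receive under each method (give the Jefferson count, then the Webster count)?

Jefferson: Green 3, Teal 1, Amber 9, Silver 1, Violet 9.
Webster: Green 4, Teal 1, Amber 8, Silver 2, Violet 8.
Silver gets 1 under Jefferson and 2 under Webster.

1 and 2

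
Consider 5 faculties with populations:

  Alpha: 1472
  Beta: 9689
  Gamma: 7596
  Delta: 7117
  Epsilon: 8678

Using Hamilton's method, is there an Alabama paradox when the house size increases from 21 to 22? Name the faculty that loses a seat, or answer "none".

At 21 seats: Alpha 1, Beta 6, Gamma 5, Delta 4, Epsilon 5.
At 22 seats: Alpha 1, Beta 6, Gamma 5, Delta 5, Epsilon 5.
No faculty's allocation decreased.

none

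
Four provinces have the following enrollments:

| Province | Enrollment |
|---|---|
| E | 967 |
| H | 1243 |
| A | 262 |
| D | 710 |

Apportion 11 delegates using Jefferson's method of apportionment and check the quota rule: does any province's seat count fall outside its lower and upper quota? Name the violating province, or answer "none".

Standard quotas: E 3.343, H 4.297, A 0.906, D 2.454.
Jefferson allocation: E 3, H 5, A 1, D 2.
Every allocation lies between the lower and upper quota.

none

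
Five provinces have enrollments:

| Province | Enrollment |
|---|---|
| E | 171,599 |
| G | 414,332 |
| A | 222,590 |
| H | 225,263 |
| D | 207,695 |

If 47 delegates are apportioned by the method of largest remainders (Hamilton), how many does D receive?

8

Standard divisor: 1241479 ÷ 47 ≈ 26414.447.
Standard quotas: E 6.4964, G 15.6858, A 8.4268, H 8.5280, D 7.8629.
Lower quotas: E 6, G 15, A 8, H 8, D 7 (sum 44, leaving 3 seats).
Remainders in descending order: D 0.8629, G 0.6858, H 0.5280, E 0.4964, A 0.4268.
The surplus seats go to D, G, H.
D receives 8.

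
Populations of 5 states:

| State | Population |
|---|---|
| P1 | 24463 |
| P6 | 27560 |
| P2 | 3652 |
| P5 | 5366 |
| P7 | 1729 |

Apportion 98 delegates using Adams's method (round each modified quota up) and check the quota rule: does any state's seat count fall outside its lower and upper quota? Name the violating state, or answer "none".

P6

Standard quotas: P1 38.193, P6 43.028, P2 5.702, P5 8.378, P7 2.699.
Adams allocation: P1 38, P6 42, P2 6, P5 9, P7 3.
P6 has quota 43.028 (lower 43, upper 44) but receives 42 — outside the quota interval.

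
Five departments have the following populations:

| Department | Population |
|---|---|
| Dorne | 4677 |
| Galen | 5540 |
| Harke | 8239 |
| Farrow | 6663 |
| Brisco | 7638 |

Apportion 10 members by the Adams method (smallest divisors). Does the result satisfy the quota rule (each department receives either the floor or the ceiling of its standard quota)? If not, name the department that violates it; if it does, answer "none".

none

Standard quotas: Dorne 1.428, Galen 1.691, Harke 2.515, Farrow 2.034, Brisco 2.332.
Adams allocation: Dorne 2, Galen 2, Harke 2, Farrow 2, Brisco 2.
Every allocation lies between the lower and upper quota.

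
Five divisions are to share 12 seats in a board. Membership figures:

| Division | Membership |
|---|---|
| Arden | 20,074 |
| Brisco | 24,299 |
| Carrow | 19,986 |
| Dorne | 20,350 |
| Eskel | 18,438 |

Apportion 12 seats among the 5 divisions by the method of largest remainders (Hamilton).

Standard divisor: 103147 ÷ 12 ≈ 8595.583.
Standard quotas: Arden 2.3354, Brisco 2.8269, Carrow 2.3251, Dorne 2.3675, Eskel 2.1451.
Lower quotas: Arden 2, Brisco 2, Carrow 2, Dorne 2, Eskel 2 (sum 10, leaving 2 seats).
Remainders in descending order: Brisco 0.8269, Dorne 0.3675, Arden 0.3354, Carrow 0.3251, Eskel 0.1451.
The surplus seats go to Brisco, Dorne.

Arden=2; Brisco=3; Carrow=2; Dorne=3; Eskel=2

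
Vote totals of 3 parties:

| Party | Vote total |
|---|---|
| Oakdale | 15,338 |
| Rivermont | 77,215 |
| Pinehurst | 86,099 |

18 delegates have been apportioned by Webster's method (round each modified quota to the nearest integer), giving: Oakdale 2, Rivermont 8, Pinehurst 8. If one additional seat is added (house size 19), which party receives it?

Priority for the next seat is population ÷ (current seats + 0.5).
Priorities: Oakdale 6135.200, Rivermont 9084.118, Pinehurst 10129.294.
Highest priority: Pinehurst.

Pinehurst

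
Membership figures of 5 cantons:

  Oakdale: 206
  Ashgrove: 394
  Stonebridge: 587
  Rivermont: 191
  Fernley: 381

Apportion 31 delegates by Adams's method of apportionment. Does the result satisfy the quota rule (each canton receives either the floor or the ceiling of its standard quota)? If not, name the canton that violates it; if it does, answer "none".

Standard quotas: Oakdale 3.630, Ashgrove 6.944, Stonebridge 10.345, Rivermont 3.366, Fernley 6.715.
Adams allocation: Oakdale 4, Ashgrove 7, Stonebridge 10, Rivermont 4, Fernley 6.
Every allocation lies between the lower and upper quota.

none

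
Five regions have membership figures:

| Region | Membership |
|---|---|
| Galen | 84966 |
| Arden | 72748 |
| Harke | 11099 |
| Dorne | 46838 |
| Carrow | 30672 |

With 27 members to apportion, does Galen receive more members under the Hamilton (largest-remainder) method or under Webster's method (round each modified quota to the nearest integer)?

Hamilton: Galen 9, Arden 8, Harke 1, Dorne 5, Carrow 4.
Webster: Galen 10, Arden 8, Harke 1, Dorne 5, Carrow 3.
Galen gets 9 under Hamilton and 10 under Webster.

Webster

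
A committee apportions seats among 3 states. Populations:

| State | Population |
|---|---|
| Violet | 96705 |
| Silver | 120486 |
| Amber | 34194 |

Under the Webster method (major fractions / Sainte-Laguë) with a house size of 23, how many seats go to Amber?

Standard divisor 251385/23 ≈ 10929.783; standard quotas: Violet 8.848, Silver 11.024, Amber 3.129.
Rounding to the nearest integer gives Violet 9, Silver 11, Amber 3 — total 23, matching the house size, so no adjustment is needed.
Amber receives 3.

3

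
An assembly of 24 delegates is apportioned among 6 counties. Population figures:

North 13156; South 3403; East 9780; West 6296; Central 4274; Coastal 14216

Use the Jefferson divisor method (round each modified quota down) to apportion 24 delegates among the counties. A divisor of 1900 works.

With modified divisor 1900: modified quotas North 6.924, South 1.791, East 5.147, West 3.314, Central 2.249, Coastal 7.482.
Rounding down: North 6, South 1, East 5, West 3, Central 2, Coastal 7 (total 24).

North: 6, South: 1, East: 5, West: 3, Central: 2, Coastal: 7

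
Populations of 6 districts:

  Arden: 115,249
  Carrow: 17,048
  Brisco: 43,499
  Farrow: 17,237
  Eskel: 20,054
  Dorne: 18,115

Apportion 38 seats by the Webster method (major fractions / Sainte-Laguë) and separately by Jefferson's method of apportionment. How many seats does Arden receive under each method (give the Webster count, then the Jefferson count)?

Webster: Arden 19, Carrow 3, Brisco 7, Farrow 3, Eskel 3, Dorne 3.
Jefferson: Arden 20, Carrow 2, Brisco 7, Farrow 3, Eskel 3, Dorne 3.
Arden gets 19 under Webster and 20 under Jefferson.

19 and 20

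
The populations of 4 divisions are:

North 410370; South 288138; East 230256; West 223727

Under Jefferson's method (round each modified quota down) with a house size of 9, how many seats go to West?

Standard divisor 1152491/9 ≈ 128054.556; standard quotas: North 3.205, South 2.250, East 1.798, West 1.747.
Rounding down gives 3, 2, 1, 1 = 7 seats, so the divisor must be adjusted.
With modified divisor 107200: modified quotas North 3.828, South 2.688, East 2.148, West 2.087.
Rounding down: North 3, South 2, East 2, West 2 (total 9).
West receives 2.

2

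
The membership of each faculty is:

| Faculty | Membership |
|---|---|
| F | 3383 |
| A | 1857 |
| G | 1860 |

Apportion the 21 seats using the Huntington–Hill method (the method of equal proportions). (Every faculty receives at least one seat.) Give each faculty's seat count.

F 10, A 5, G 6

With divisor 339.3: modified quotas F 9.971, A 5.473, G 5.482.
Geometric-mean thresholds: F √(9·10)=9.487, A √(5·6)=5.477, G √(5·6)=5.477.
Each quota rounded against its threshold gives F 10, A 5, G 6 (total 21).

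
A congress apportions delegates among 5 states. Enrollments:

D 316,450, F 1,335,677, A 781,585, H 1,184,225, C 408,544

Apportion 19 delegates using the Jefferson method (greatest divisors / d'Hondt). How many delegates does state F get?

6

Standard divisor 4026481/19 ≈ 211920.053; standard quotas: D 1.493, F 6.303, A 3.688, H 5.588, C 1.928.
Rounding down gives 1, 6, 3, 5, 1 = 16 seats, so the divisor must be adjusted.
With modified divisor 193100: modified quotas D 1.639, F 6.917, A 4.048, H 6.133, C 2.116.
Rounding down: D 1, F 6, A 4, H 6, C 2 (total 19).
F receives 6.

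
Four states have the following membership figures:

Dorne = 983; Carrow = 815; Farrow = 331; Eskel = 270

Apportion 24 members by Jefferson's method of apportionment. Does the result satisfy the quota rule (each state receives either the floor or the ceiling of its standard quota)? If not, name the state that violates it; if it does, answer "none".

none

Standard quotas: Dorne 9.834, Carrow 8.153, Farrow 3.311, Eskel 2.701.
Jefferson allocation: Dorne 10, Carrow 9, Farrow 3, Eskel 2.
Every allocation lies between the lower and upper quota.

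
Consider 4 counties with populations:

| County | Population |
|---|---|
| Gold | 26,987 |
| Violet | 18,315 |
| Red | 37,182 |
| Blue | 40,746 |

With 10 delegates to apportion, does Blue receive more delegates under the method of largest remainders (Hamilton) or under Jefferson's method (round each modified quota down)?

Jefferson

Hamilton: Gold 2, Violet 2, Red 3, Blue 3.
Jefferson: Gold 2, Violet 1, Red 3, Blue 4.
Blue gets 3 under Hamilton and 4 under Jefferson.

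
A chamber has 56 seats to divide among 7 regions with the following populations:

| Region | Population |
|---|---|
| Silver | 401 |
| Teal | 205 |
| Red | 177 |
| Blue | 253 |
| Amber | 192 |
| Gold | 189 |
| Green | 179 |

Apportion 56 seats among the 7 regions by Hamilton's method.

Standard divisor: 1596 ÷ 56 ≈ 28.5.
Standard quotas: Silver 14.070, Teal 7.193, Red 6.211, Blue 8.877, Amber 6.737, Gold 6.632, Green 6.281.
Lower quotas: Silver 14, Teal 7, Red 6, Blue 8, Amber 6, Gold 6, Green 6 (sum 53, leaving 3 seats).
Remainders in descending order: Blue 0.877, Amber 0.737, Gold 0.632, Green 0.281, Red 0.211, Teal 0.193, Silver 0.070.
The surplus seats go to Blue, Amber, Gold.

Silver 14; Teal 7; Red 6; Blue 9; Amber 7; Gold 7; Green 6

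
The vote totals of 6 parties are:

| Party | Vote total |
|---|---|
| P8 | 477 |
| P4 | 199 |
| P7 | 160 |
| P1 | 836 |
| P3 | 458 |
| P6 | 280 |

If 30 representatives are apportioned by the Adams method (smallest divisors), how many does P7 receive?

Standard divisor 2410/30 ≈ 80.333; standard quotas: P8 5.938, P4 2.477, P7 1.992, P1 10.407, P3 5.701, P6 3.485.
Rounding up gives 6, 3, 2, 11, 6, 4 = 32 seats, so the divisor must be adjusted.
With modified divisor 92: modified quotas P8 5.185, P4 2.163, P7 1.739, P1 9.087, P3 4.978, P6 3.043.
Rounding up: P8 6, P4 3, P7 2, P1 10, P3 5, P6 4 (total 30).
P7 receives 2.

2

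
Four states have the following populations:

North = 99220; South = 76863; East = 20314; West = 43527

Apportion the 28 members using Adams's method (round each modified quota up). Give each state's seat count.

North 11, South 9, East 3, West 5

Standard divisor 239924/28 ≈ 8568.714; standard quotas: North 11.579, South 8.970, East 2.371, West 5.080.
Rounding up gives 12, 9, 3, 6 = 30 seats, so the divisor must be adjusted.
With modified divisor 9300: modified quotas North 10.669, South 8.265, East 2.184, West 4.680.
Rounding up: North 11, South 9, East 3, West 5 (total 28).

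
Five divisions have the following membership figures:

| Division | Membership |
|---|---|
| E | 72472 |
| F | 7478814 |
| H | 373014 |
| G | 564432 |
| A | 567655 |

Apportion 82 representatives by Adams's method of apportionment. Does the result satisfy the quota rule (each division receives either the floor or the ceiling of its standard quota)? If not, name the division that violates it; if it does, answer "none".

Standard quotas: E 0.656, F 67.716, H 3.377, G 5.111, A 5.140.
Adams allocation: E 1, F 66, H 4, G 5, A 6.
F has quota 67.716 (lower 67, upper 68) but receives 66 — outside the quota interval.

F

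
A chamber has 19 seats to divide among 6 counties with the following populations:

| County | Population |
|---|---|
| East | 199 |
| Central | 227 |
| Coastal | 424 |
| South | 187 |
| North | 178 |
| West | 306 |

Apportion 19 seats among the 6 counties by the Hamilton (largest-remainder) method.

The standard divisor is 1521/19 ≈ 80.053.
Standard quotas: East 2.486, Central 2.836, Coastal 5.297, South 2.336, North 2.224, West 3.822.
Lower quotas: East 2, Central 2, Coastal 5, South 2, North 2, West 3 (sum 16, leaving 3 seats).
Remainders in descending order: Central 0.836, West 0.822, East 0.486, South 0.336, Coastal 0.297, North 0.224.
The surplus seats go to Central, West, East.

East 3, Central 3, Coastal 5, South 2, North 2, West 4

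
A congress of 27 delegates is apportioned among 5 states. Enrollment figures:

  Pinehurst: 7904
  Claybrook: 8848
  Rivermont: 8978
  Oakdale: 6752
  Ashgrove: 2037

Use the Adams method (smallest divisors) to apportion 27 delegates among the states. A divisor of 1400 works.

Pinehurst: 6; Claybrook: 7; Rivermont: 7; Oakdale: 5; Ashgrove: 2

With modified divisor 1400: modified quotas Pinehurst 5.646, Claybrook 6.320, Rivermont 6.413, Oakdale 4.823, Ashgrove 1.455.
Rounding up: Pinehurst 6, Claybrook 7, Rivermont 7, Oakdale 5, Ashgrove 2 (total 27).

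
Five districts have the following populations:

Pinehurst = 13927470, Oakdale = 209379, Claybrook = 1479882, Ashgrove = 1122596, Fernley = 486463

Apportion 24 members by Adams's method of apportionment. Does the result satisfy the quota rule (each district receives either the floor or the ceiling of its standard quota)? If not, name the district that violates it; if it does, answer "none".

Pinehurst

Standard quotas: Pinehurst 19.405, Oakdale 0.292, Claybrook 2.062, Ashgrove 1.564, Fernley 0.678.
Adams allocation: Pinehurst 18, Oakdale 1, Claybrook 2, Ashgrove 2, Fernley 1.
Pinehurst has quota 19.405 (lower 19, upper 20) but receives 18 — outside the quota interval.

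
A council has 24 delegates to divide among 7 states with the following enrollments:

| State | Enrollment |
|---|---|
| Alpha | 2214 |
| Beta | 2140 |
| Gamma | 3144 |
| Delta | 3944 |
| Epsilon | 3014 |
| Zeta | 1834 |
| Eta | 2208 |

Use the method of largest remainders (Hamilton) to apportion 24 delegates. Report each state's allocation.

Alpha=3; Beta=3; Gamma=4; Delta=5; Epsilon=4; Zeta=2; Eta=3

The standard divisor is 18498/24 ≈ 770.75.
Standard quotas: Alpha 2.873, Beta 2.777, Gamma 4.079, Delta 5.117, Epsilon 3.910, Zeta 2.380, Eta 2.865.
Lower quotas: Alpha 2, Beta 2, Gamma 4, Delta 5, Epsilon 3, Zeta 2, Eta 2 (sum 20, leaving 4 seats).
Remainders in descending order: Epsilon 0.910, Alpha 0.873, Eta 0.865, Beta 0.777, Zeta 0.380, Delta 0.117, Gamma 0.079.
Largest remainders: Epsilon, Alpha, Eta, Beta receive the extra seats.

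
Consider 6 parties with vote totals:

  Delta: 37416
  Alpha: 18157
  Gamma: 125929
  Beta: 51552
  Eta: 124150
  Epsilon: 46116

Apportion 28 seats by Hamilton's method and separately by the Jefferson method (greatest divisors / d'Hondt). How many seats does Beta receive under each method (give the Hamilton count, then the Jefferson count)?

Hamilton: Delta 3, Alpha 1, Gamma 9, Beta 3, Eta 9, Epsilon 3.
Jefferson: Delta 2, Alpha 1, Gamma 9, Beta 4, Eta 9, Epsilon 3.
Beta gets 3 under Hamilton and 4 under Jefferson.

3 and 4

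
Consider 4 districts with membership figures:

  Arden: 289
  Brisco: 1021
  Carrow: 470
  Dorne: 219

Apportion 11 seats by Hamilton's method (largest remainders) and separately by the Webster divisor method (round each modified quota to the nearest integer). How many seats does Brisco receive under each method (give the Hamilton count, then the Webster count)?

Hamilton: Arden 2, Brisco 6, Carrow 2, Dorne 1.
Webster: Arden 2, Brisco 5, Carrow 3, Dorne 1.
Brisco gets 6 under Hamilton and 5 under Webster.

6 and 5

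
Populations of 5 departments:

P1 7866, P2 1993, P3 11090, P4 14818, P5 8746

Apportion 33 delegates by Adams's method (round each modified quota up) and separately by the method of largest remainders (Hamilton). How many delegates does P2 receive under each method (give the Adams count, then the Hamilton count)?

Adams: P1 6, P2 2, P3 8, P4 11, P5 6.
Hamilton: P1 6, P2 1, P3 8, P4 11, P5 7.
P2 gets 2 under Adams and 1 under Hamilton.

2 and 1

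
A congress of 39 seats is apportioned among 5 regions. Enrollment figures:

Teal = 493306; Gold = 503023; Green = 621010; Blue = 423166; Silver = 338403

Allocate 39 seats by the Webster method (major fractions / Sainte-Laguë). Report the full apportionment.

Teal: 8; Gold: 8; Green: 10; Blue: 7; Silver: 6

Standard divisor 2378908/39 ≈ 60997.641; standard quotas: Teal 8.087, Gold 8.247, Green 10.181, Blue 6.937, Silver 5.548.
Rounding to the nearest integer gives Teal 8, Gold 8, Green 10, Blue 7, Silver 6 — total 39, matching the house size, so no adjustment is needed.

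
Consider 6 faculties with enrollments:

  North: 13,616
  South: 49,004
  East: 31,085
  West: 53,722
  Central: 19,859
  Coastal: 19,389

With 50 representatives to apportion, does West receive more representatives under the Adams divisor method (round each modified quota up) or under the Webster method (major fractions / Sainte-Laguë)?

Adams: North 4, South 13, East 8, West 14, Central 6, Coastal 5.
Webster: North 4, South 13, East 8, West 15, Central 5, Coastal 5.
West gets 14 under Adams and 15 under Webster.

Webster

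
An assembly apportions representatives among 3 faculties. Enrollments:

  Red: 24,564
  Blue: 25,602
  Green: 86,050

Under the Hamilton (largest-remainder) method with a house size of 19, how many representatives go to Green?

12

Standard divisor: 136216 ÷ 19 ≈ 7169.263.
Standard quotas: Red 3.4263, Blue 3.5711, Green 12.0026.
Lower quotas: Red 3, Blue 3, Green 12 (sum 18, leaving 1 seat).
Remainders in descending order: Blue 0.5711, Red 0.4263, Green 0.0026.
The surplus seat goes to Blue.
Green receives 12.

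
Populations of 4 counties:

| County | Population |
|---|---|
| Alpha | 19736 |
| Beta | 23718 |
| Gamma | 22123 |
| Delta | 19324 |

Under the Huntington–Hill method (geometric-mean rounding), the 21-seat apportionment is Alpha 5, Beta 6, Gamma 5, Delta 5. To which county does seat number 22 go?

Gamma

Priority for the next seat is population ÷ (√(s·(s+1))).
Priorities: Alpha 3603.284, Beta 3659.767, Gamma 4039.089, Delta 3528.064.
Highest priority: Gamma.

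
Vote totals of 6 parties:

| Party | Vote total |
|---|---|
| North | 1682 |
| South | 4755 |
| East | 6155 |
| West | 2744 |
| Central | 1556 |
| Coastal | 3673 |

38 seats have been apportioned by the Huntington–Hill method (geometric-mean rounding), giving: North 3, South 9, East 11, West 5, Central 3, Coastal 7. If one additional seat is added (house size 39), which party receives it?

East

Priority for the next seat is population ÷ (√(s·(s+1))).
Priorities: North 485.552, South 501.221, East 535.724, West 500.984, Central 449.179, Coastal 490.825.
Highest priority: East.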